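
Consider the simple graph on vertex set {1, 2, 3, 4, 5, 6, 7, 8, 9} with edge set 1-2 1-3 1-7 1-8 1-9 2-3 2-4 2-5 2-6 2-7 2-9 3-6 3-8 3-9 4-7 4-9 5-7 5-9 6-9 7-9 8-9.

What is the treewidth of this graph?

A width-3 tree decomposition is:
Bags: B1 = {2, 5, 7, 9}  B2 = {1, 2, 7, 9}  B3 = {2, 4, 7, 9}  B4 = {1, 2, 3, 9}  B5 = {2, 3, 6, 9}  B6 = {1, 3, 8, 9}
Tree: B1–B2, B2–B3, B2–B4, B4–B5, B4–B6
Every bag has size at most 4, so the width is 4 − 1 = 3 and tw(G) ≤ 3. On the other hand G contains the 4-clique {1, 3, 8, 9}. A clique must lie in a single bag of any decomposition, so no decomposition can have width below 3. Hence tw(G) = 3 exactly.

3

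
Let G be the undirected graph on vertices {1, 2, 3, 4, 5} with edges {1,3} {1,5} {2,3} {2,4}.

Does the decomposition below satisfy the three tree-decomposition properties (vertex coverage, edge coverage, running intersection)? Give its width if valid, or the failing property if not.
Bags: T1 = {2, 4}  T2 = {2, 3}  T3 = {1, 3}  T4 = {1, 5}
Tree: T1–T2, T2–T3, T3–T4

Every vertex of G appears in some bag (union = {1, 2, 3, 4, 5}); every edge is covered by a bag; and for each vertex v the set of bags containing v is connected in the bag tree. The decomposition is therefore valid. The largest bag has 2 vertices, so the width is 1.

Yes; width 1.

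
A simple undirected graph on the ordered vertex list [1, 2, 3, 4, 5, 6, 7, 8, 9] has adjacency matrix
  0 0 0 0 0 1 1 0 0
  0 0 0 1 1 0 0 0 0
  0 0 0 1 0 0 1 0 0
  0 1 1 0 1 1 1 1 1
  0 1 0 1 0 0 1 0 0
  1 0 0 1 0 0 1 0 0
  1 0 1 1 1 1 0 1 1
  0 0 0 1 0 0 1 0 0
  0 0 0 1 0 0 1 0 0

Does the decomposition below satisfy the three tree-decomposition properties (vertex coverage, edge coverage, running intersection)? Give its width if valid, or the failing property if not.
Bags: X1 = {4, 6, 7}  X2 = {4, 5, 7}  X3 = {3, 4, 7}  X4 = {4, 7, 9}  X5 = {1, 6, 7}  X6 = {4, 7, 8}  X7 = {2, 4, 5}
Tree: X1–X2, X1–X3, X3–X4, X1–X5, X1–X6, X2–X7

Yes; width 2.

Every vertex of G appears in some bag (union = {1, 2, 3, 4, 5, 6, 7, 8, 9}); every edge is covered by a bag; and for each vertex v the set of bags containing v is connected in the bag tree. The decomposition is therefore valid. The largest bag has 3 vertices, so the width is 2.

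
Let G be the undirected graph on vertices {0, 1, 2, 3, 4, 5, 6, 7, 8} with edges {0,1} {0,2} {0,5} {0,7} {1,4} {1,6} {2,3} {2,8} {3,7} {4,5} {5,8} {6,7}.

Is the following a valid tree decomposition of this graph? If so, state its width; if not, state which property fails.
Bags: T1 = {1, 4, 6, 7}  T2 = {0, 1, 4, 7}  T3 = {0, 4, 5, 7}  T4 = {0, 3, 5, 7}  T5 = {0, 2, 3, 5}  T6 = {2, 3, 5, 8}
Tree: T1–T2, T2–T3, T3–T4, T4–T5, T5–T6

Yes; width 3.

Every vertex of G appears in some bag (union = {0, 1, 2, 3, 4, 5, 6, 7, 8}); every edge is covered by a bag; and for each vertex v the set of bags containing v is connected in the bag tree. The decomposition is therefore valid. The largest bag has 4 vertices, so the width is 3.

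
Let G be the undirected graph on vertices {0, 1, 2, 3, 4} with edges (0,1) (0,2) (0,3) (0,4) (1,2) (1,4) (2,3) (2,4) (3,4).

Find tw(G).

3

A width-3 tree decomposition is:
Bags: B1 = {0, 2, 3, 4}  B2 = {0, 1, 2, 4}
Tree: B1–B2
Every bag has size at most 4, so the width is 4 − 1 = 3 and tw(G) ≤ 3. For the lower bound, the 4 vertices {0, 1, 2, 4} are pairwise adjacent, and any tree decomposition puts a clique entirely inside one bag — forcing width ≥ 3. The upper and lower bounds meet at 3, so that is the treewidth.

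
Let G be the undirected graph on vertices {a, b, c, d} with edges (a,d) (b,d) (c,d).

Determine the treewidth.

1

A width-1 tree decomposition is:
Bags: B1 = {c, d}  B2 = {a, d}  B3 = {b, d}
Tree: B1–B2, B1–B3
Every bag has size at most 2, so the width is 2 − 1 = 1 and tw(G) ≤ 1. Any graph with an edge has treewidth ≥ 1, and G has the edge d–c. The upper and lower bounds meet at 1, so that is the treewidth.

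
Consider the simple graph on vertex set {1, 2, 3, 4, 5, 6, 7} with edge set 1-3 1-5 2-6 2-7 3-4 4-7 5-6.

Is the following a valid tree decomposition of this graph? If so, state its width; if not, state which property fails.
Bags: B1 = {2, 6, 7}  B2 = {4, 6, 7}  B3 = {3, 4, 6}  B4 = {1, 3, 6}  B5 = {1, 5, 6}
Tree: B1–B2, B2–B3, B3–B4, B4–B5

Checking the three conditions: (i) the bags cover all of {1, 2, 3, 4, 5, 6, 7}; (ii) for each edge, some bag contains both endpoints; (iii) the bags containing any fixed vertex form a subtree. All hold, so the decomposition is valid with width 3 − 1 = 2.

Yes; width 2.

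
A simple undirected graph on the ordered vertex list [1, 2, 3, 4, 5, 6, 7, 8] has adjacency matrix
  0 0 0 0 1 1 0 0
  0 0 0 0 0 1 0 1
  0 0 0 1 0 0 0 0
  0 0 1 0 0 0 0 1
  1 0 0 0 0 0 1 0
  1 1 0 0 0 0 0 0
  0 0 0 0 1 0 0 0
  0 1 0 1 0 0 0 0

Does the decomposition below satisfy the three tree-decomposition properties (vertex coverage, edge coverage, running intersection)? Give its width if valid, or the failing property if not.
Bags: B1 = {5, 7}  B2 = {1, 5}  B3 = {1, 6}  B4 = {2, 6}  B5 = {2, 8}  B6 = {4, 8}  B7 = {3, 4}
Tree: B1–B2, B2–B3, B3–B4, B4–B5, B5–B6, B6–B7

Every vertex of G appears in some bag (union = {1, 2, 3, 4, 5, 6, 7, 8}); every edge is covered by a bag; and for each vertex v the set of bags containing v is connected in the bag tree. The decomposition is therefore valid. The largest bag has 2 vertices, so the width is 1.

Yes; width 1.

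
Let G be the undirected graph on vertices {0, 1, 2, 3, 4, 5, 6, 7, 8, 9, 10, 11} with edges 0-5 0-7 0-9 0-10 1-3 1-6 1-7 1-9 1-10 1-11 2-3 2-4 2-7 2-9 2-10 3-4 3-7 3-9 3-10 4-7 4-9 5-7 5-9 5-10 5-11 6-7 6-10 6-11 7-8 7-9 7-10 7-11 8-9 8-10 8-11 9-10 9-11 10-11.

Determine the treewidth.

A width-4 tree decomposition is:
Bags: B1 = {7, 8, 9, 10, 11}  B2 = {1, 7, 9, 10, 11}  B3 = {1, 3, 7, 9, 10}  B4 = {2, 3, 7, 9, 10}  B5 = {5, 7, 9, 10, 11}  B6 = {2, 3, 4, 7, 9}  B7 = {0, 5, 7, 9, 10}  B8 = {1, 6, 7, 10, 11}
Tree: B1–B2, B2–B3, B3–B4, B2–B5, B4–B6, B5–B7, B2–B8
The largest bag has 5 vertices, giving width 4; this decomposition certifies tw(G) ≤ 4. For the lower bound, the 5 vertices {0, 5, 7, 9, 10} are pairwise adjacent, and any tree decomposition puts a clique entirely inside one bag — forcing width ≥ 4. Hence tw(G) = 4 exactly.

4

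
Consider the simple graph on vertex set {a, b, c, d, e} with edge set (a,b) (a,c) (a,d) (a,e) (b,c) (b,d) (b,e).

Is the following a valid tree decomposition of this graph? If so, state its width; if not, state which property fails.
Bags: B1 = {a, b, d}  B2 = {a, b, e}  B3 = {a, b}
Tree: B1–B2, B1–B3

A tree decomposition must satisfy three properties: every vertex lies in some bag; for every edge, both endpoints lie together in some bag; and for every vertex, the bags containing it form a connected subtree. Here vertex c appears in no bag, so the decomposition is invalid.

No — vertex c appears in no bag.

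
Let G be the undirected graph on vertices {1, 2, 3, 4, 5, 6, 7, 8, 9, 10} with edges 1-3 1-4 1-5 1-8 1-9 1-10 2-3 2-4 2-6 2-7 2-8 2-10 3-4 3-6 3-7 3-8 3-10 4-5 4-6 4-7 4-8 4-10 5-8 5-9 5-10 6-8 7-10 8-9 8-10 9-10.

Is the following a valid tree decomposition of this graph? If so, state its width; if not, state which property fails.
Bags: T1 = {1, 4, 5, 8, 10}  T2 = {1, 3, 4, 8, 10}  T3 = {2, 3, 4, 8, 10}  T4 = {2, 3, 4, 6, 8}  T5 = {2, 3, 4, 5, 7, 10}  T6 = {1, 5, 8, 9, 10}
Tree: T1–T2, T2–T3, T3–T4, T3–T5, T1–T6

A tree decomposition must satisfy three properties: every vertex lies in some bag; for every edge, both endpoints lie together in some bag; and for every vertex, the bags containing it form a connected subtree. Here bags containing vertex 5 are not connected in the tree, so the decomposition is invalid.

No — bags containing vertex 5 are not connected in the tree.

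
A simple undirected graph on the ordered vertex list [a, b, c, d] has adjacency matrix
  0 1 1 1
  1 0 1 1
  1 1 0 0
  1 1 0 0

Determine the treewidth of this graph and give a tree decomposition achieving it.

Treewidth 2.
Bags: B1 = {a, b, c}  B2 = {a, b, d}
Tree: B1–B2

The largest bag has 3 vertices, giving width 2; this decomposition certifies tw(G) ≤ 2. On the other hand G contains the 3-clique {a, b, d}. A clique must lie in a single bag of any decomposition, so no decomposition can have width below 2. Hence tw(G) = 2 exactly.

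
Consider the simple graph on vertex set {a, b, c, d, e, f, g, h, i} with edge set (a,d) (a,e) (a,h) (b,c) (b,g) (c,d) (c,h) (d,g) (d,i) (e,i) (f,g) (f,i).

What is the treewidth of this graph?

A width-3 tree decomposition is:
Bags: B1 = {b, c, g, h}  B2 = {c, d, g, h}  B3 = {a, d, g, h}  B4 = {a, d, f, g}  B5 = {a, d, f, i}  B6 = {a, e, f, i}
Tree: B1–B2, B2–B3, B3–B4, B4–B5, B5–B6
Every bag has size at most 4, so the width is 4 − 1 = 3 and tw(G) ≤ 3. For the lower bound: the 4 vertex sets {b,c,h}, {g}, {d}, {a,e,f,i} are disjoint, each induces a connected subgraph, and every pair is joined by at least one edge of G. Contracting each set to a single vertex therefore yields K_{4} as a minor, and since treewidth is minor-monotone, tw(G) ≥ tw(K_{4}) = 3. Hence tw(G) = 3 exactly.

3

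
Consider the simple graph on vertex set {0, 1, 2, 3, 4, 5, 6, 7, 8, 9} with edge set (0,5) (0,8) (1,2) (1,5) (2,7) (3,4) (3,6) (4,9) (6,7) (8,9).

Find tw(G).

A width-2 tree decomposition is:
Bags: B1 = {0, 1, 5}  B2 = {0, 1, 2}  B3 = {0, 2, 7}  B4 = {0, 6, 7}  B5 = {0, 3, 6}  B6 = {0, 3, 4}  B7 = {0, 4, 9}  B8 = {0, 8, 9}
Tree: B1–B2, B2–B3, B3–B4, B4–B5, B5–B6, B6–B7, B7–B8
The largest bag has 3 vertices, giving width 2; this decomposition certifies tw(G) ≤ 2. Since 0–5–1–2–7–6–3–4–9–8–0 is a cycle in G, G is not acyclic. Forests are exactly the graphs of treewidth ≤ 1, so tw(G) ≥ 2. Combining the bounds, tw(G) = 2.

2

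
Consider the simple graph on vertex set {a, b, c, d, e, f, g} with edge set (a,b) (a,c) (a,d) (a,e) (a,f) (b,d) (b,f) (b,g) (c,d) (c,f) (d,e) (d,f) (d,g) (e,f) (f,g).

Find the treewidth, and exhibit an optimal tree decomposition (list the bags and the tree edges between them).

Each bag holds 4 vertices, so the decomposition has width 3, which upper-bounds the treewidth. On the other hand G contains the 4-clique {b, d, f, g}. A clique must lie in a single bag of any decomposition, so no decomposition can have width below 3. Therefore the treewidth is 3.

Treewidth 3.
One such decomposition:
Bags: B1 = {b, d, f, g}  B2 = {a, b, d, f}  B3 = {a, d, e, f}  B4 = {a, c, d, f}
Tree: B1–B2, B2–B3, B3–B4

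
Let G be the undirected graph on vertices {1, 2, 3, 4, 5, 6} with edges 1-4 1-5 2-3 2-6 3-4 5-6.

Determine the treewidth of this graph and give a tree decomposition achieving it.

The largest bag has 3 vertices, giving width 2; this decomposition certifies tw(G) ≤ 2. For the lower bound, G contains the cycle 1–5–6–2–3–4–1, so G is not a forest; only forests have treewidth ≤ 1, hence tw(G) ≥ 2. Hence tw(G) = 2 exactly.

Treewidth 2.
One optimal decomposition is:
Bags: B1 = {1, 5, 6}  B2 = {1, 2, 6}  B3 = {1, 2, 3}  B4 = {1, 3, 4}
Tree: B1–B2, B2–B3, B3–B4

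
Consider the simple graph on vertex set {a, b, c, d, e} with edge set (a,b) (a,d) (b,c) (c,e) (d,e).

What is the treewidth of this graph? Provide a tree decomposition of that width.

Treewidth 2.
Bags: B1 = {b, c, e}  B2 = {b, d, e}  B3 = {a, b, d}
Tree: B1–B2, B2–B3

Every bag has size at most 3, so the width is 3 − 1 = 2 and tw(G) ≤ 2. Since b–c–e–d–a–b is a cycle in G, G is not acyclic. Forests are exactly the graphs of treewidth ≤ 1, so tw(G) ≥ 2. The upper and lower bounds meet at 2, so that is the treewidth.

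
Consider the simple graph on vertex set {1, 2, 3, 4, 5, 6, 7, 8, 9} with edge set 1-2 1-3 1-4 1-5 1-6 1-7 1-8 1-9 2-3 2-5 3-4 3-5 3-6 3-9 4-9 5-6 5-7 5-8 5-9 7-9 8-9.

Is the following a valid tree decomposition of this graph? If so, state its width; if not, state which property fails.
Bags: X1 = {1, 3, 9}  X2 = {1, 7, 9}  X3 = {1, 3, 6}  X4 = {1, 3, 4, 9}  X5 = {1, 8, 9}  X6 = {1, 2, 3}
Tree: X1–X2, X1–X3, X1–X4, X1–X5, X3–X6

A tree decomposition must satisfy three properties: every vertex lies in some bag; for every edge, both endpoints lie together in some bag; and for every vertex, the bags containing it form a connected subtree. Here vertex 5 appears in no bag, so the decomposition is invalid.

No — vertex 5 appears in no bag.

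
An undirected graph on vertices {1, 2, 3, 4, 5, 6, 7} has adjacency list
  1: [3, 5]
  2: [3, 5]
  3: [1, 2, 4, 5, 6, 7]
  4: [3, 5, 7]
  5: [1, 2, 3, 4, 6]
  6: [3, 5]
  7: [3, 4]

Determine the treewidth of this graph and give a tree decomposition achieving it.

Every bag has size at most 3, so the width is 3 − 1 = 2 and tw(G) ≤ 2. Conversely, {1, 3, 5} is a clique of size 3, and the vertices of any clique must share a bag in every tree decomposition; so some bag has ≥ 3 vertices and tw(G) ≥ 2. Combining the bounds, tw(G) = 2.

Treewidth 2.
Bags: B1 = {1, 3, 5}  B2 = {3, 5, 6}  B3 = {3, 4, 5}  B4 = {3, 4, 7}  B5 = {2, 3, 5}
Tree: B1–B2, B1–B3, B3–B4, B1–B5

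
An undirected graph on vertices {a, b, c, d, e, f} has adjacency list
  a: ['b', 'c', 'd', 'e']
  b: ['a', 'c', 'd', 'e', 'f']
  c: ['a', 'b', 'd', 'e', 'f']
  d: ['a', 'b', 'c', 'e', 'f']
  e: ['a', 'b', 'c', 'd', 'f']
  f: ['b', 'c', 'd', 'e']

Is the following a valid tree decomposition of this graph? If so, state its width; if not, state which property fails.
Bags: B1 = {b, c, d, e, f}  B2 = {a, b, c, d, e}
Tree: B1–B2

Checking the three conditions: (i) the bags cover all of {a, b, c, d, e, f}; (ii) for each edge, some bag contains both endpoints; (iii) the bags containing any fixed vertex form a subtree. All hold, so the decomposition is valid with width 5 − 1 = 4.

Yes; width 4.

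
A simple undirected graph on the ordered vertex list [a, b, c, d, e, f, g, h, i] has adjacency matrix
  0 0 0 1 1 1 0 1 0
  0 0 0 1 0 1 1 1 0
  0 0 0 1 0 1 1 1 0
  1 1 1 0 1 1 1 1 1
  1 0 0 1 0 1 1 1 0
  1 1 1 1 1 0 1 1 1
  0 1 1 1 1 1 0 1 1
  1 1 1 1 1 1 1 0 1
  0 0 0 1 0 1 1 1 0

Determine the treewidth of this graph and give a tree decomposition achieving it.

Treewidth 4.
One optimal decomposition is:
Bags: B1 = {d, f, g, h, i}  B2 = {c, d, f, g, h}  B3 = {d, e, f, g, h}  B4 = {b, d, f, g, h}  B5 = {a, d, e, f, h}
Tree: B1–B2, B1–B3, B1–B4, B3–B5

Every bag has size at most 5, so the width is 5 − 1 = 4 and tw(G) ≤ 4. On the other hand G contains the 5-clique {d, e, f, g, h}. A clique must lie in a single bag of any decomposition, so no decomposition can have width below 4. The upper and lower bounds meet at 4, so that is the treewidth.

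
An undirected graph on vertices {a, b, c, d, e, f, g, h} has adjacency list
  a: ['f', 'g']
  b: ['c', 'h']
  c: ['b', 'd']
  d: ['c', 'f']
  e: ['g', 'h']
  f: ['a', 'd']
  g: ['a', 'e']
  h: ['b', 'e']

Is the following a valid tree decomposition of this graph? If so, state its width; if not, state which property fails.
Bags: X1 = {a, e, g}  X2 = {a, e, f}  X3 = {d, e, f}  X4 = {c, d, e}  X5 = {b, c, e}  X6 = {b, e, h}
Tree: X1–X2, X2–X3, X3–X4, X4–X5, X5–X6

Yes; width 2.

Vertex coverage: the bags together contain {a, b, c, d, e, f, g, h}, the full vertex set. Edge coverage: each edge of G has both endpoints in at least one bag. Running intersection: for every vertex, the bags containing it form a connected subtree. All three properties hold, so this is a valid tree decomposition of width max|bag| − 1 = 2, and hence tw(G) ≤ 2.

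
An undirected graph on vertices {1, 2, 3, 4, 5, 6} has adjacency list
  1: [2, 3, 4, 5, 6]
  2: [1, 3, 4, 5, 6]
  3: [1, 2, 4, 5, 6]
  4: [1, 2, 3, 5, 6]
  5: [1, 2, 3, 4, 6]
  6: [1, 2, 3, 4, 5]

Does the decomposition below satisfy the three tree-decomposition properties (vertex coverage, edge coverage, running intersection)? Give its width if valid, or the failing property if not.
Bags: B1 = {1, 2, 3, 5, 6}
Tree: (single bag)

A tree decomposition must satisfy three properties: every vertex lies in some bag; for every edge, both endpoints lie together in some bag; and for every vertex, the bags containing it form a connected subtree. Here vertex 4 appears in no bag, so the decomposition is invalid.

No — vertex 4 appears in no bag.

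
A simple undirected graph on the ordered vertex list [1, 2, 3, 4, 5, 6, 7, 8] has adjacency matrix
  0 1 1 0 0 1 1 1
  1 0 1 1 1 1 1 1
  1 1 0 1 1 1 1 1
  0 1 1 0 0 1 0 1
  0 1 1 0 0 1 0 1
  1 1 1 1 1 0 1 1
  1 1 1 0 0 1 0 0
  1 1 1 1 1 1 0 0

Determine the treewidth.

4

A width-4 tree decomposition is:
Bags: B1 = {2, 3, 5, 6, 8}  B2 = {1, 2, 3, 6, 8}  B3 = {2, 3, 4, 6, 8}  B4 = {1, 2, 3, 6, 7}
Tree: B1–B2, B1–B3, B2–B4
The largest bag has 5 vertices, giving width 4; this decomposition certifies tw(G) ≤ 4. For the lower bound, the 5 vertices {1, 2, 3, 6, 8} are pairwise adjacent, and any tree decomposition puts a clique entirely inside one bag — forcing width ≥ 4. The upper and lower bounds meet at 4, so that is the treewidth.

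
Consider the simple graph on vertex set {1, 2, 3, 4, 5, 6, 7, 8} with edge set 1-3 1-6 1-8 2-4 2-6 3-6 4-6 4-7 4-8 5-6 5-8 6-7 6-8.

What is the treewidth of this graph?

2

A width-2 tree decomposition is:
Bags: B1 = {5, 6, 8}  B2 = {4, 6, 8}  B3 = {2, 4, 6}  B4 = {1, 6, 8}  B5 = {1, 3, 6}  B6 = {4, 6, 7}
Tree: B1–B2, B2–B3, B2–B4, B4–B5, B2–B6
Every bag has size at most 3, so the width is 3 − 1 = 2 and tw(G) ≤ 2. Conversely, {1, 6, 8} is a clique of size 3, and the vertices of any clique must share a bag in every tree decomposition; so some bag has ≥ 3 vertices and tw(G) ≥ 2. Hence tw(G) = 2 exactly.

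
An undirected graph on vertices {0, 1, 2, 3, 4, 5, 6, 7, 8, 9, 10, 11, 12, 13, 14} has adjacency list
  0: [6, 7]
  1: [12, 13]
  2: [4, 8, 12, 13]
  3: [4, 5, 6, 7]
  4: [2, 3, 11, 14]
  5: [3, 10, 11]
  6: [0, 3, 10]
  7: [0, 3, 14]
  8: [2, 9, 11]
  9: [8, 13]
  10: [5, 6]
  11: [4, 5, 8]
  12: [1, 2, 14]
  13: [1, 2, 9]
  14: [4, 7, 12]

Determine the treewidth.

A width-3 tree decomposition is:
Bags: B1 = {0, 6, 7, 10}  B2 = {3, 6, 7, 10}  B3 = {3, 5, 7, 10}  B4 = {3, 5, 7, 14}  B5 = {3, 4, 5, 14}  B6 = {4, 5, 11, 14}  B7 = {4, 11, 12, 14}  B8 = {2, 4, 11, 12}  B9 = {2, 8, 11, 12}  B10 = {1, 2, 8, 12}  B11 = {1, 2, 8, 13}  B12 = {1, 8, 9, 13}
Tree: B1–B2, B2–B3, B3–B4, B4–B5, B5–B6, B6–B7, B7–B8, B8–B9, B9–B10, B10–B11, B11–B12
Each bag holds 4 vertices, so the decomposition has width 3, which upper-bounds the treewidth. For the lower bound: the 4 vertex sets {0,6,10}, {7}, {3}, {4,5,11,14} are disjoint, each induces a connected subgraph, and every pair is joined by at least one edge of G. Contracting each set to a single vertex therefore yields K_{4} as a minor, and since treewidth is minor-monotone, tw(G) ≥ tw(K_{4}) = 3. Hence tw(G) = 3 exactly.

3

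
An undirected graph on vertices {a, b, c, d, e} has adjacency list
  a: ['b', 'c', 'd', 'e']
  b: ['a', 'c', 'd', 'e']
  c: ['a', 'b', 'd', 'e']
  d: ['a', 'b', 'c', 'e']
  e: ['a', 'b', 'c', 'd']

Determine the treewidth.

A width-4 tree decomposition is:
Bags: B1 = {a, b, c, d, e}
Tree: (single bag)
A single bag containing all 5 vertices is trivially a valid decomposition of width 4. For the lower bound, the 5 vertices {a, b, c, d, e} are pairwise adjacent, and any tree decomposition puts a clique entirely inside one bag — forcing width ≥ 4. Therefore the treewidth is 4.

4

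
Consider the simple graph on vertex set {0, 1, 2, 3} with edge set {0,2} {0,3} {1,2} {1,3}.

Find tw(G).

2

A width-2 tree decomposition is:
Bags: B1 = {0, 1, 2}  B2 = {0, 1, 3}
Tree: B1–B2
Every bag has size at most 3, so the width is 3 − 1 = 2 and tw(G) ≤ 2. Since 0–2–1–3–0 is a cycle in G, G is not acyclic. Forests are exactly the graphs of treewidth ≤ 1, so tw(G) ≥ 2. Therefore the treewidth is 2.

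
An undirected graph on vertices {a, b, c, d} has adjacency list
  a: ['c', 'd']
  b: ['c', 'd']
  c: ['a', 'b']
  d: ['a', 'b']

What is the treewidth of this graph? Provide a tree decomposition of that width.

Every bag has size at most 3, so the width is 3 − 1 = 2 and tw(G) ≤ 2. The edges d–b–c–a–d form a cycle, so G is not a tree and its treewidth is at least 2. Hence tw(G) = 2 exactly.

Treewidth 2.
One optimal decomposition is:
Bags: B1 = {b, c, d}  B2 = {a, c, d}
Tree: B1–B2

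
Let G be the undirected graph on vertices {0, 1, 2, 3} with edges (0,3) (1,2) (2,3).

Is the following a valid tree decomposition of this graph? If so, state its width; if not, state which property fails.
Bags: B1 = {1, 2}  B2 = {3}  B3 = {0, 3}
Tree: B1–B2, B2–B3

No — edge (2,3) lies in no bag.

A tree decomposition must satisfy three properties: every vertex lies in some bag; for every edge, both endpoints lie together in some bag; and for every vertex, the bags containing it form a connected subtree. Here edge (2,3) lies in no bag, so the decomposition is invalid.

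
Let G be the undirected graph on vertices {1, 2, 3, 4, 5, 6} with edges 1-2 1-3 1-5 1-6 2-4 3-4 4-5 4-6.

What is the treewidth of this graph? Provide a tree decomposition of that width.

Every bag has size at most 3, so the width is 3 − 1 = 2 and tw(G) ≤ 2. The edges 1–5–4–2–1 form a cycle, so G is not a tree and its treewidth is at least 2. Hence tw(G) = 2 exactly.

Treewidth 2.
One such decomposition:
Bags: B1 = {1, 4, 5}  B2 = {1, 2, 4}  B3 = {1, 3, 4}  B4 = {1, 4, 6}
Tree: B1–B2, B2–B3, B3–B4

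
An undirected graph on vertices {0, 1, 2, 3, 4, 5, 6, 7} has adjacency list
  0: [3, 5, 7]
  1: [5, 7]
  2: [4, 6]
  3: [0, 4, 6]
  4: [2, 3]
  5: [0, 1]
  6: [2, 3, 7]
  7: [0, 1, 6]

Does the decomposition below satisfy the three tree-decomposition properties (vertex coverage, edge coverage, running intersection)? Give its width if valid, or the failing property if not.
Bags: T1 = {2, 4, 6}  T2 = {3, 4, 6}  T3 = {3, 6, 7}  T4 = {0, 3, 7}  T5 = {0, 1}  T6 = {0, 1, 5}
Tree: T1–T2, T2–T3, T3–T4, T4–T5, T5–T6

A tree decomposition must satisfy three properties: every vertex lies in some bag; for every edge, both endpoints lie together in some bag; and for every vertex, the bags containing it form a connected subtree. Here edge (7,1) lies in no bag, so the decomposition is invalid.

No — edge (7,1) lies in no bag.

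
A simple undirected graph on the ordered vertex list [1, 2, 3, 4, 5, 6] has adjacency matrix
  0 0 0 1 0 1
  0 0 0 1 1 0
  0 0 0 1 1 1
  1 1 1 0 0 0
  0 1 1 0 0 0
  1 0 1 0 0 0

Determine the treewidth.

2

A width-2 tree decomposition is:
Bags: B1 = {2, 3, 5}  B2 = {2, 3, 4}  B3 = {3, 4, 6}  B4 = {1, 4, 6}
Tree: B1–B2, B2–B3, B3–B4
The largest bag has 3 vertices, giving width 2; this decomposition certifies tw(G) ≤ 2. Since 5–2–4–3–5 is a cycle in G, G is not acyclic. Forests are exactly the graphs of treewidth ≤ 1, so tw(G) ≥ 2. Hence tw(G) = 2 exactly.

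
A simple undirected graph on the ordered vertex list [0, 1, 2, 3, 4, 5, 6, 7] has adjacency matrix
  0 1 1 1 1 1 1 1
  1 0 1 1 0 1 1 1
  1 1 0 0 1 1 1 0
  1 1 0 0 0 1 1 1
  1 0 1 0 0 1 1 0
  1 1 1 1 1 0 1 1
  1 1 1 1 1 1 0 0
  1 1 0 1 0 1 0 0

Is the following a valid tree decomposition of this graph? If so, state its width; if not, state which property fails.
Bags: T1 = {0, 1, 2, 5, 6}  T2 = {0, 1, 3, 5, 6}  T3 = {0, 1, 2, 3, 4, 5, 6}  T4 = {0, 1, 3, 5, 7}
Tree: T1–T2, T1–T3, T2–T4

A tree decomposition must satisfy three properties: every vertex lies in some bag; for every edge, both endpoints lie together in some bag; and for every vertex, the bags containing it form a connected subtree. Here bags containing vertex 3 are not connected in the tree, so the decomposition is invalid.

No — bags containing vertex 3 are not connected in the tree.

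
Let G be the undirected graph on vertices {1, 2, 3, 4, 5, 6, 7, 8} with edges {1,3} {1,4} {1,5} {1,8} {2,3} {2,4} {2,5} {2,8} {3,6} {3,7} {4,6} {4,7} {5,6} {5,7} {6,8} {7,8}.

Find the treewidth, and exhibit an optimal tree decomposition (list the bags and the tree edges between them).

Treewidth 4.
One optimal decomposition is:
Bags: B1 = {1, 2, 6, 7, 8}  B2 = {1, 2, 5, 6, 7}  B3 = {1, 2, 3, 6, 7}  B4 = {1, 2, 4, 6, 7}
Tree: B1–B2, B2–B3, B3–B4

The largest bag has 5 vertices, giving width 4; this decomposition certifies tw(G) ≤ 4. For the lower bound: the 5 vertex sets {1,8}, {5,6}, {3,7}, {2}, {4} are disjoint, each induces a connected subgraph, and every pair is joined by at least one edge of G. Contracting each set to a single vertex therefore yields K_{5} as a minor, and since treewidth is minor-monotone, tw(G) ≥ tw(K_{5}) = 4. The upper and lower bounds meet at 4, so that is the treewidth.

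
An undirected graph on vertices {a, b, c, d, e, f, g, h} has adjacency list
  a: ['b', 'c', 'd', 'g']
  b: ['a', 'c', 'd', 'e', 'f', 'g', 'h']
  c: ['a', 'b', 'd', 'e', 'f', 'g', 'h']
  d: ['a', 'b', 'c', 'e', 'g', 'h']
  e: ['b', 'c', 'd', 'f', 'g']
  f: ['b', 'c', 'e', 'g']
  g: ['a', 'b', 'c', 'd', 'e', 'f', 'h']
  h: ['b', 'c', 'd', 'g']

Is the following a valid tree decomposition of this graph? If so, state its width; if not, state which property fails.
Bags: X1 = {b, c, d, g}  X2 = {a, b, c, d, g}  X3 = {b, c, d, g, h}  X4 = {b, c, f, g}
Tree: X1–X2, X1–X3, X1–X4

No — vertex e appears in no bag.

A tree decomposition must satisfy three properties: every vertex lies in some bag; for every edge, both endpoints lie together in some bag; and for every vertex, the bags containing it form a connected subtree. Here vertex e appears in no bag, so the decomposition is invalid.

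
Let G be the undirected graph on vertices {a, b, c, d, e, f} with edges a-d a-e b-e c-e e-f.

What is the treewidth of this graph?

A width-1 tree decomposition is:
Bags: B1 = {a, e}  B2 = {a, d}  B3 = {c, e}  B4 = {b, e}  B5 = {e, f}
Tree: B1–B2, B1–B3, B3–B4, B1–B5
Every bag has size at most 2, so the width is 2 − 1 = 1 and tw(G) ≤ 1. Any graph with an edge has treewidth ≥ 1, and G has the edge a–e. The upper and lower bounds meet at 1, so that is the treewidth.

1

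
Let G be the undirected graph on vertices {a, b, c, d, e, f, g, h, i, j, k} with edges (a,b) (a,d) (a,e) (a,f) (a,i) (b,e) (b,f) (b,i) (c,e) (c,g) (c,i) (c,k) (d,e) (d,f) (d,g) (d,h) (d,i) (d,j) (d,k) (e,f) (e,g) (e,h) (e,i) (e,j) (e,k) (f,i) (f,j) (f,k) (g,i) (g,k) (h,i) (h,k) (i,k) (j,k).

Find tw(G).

A width-4 tree decomposition is:
Bags: B1 = {d, e, f, i, k}  B2 = {d, e, f, j, k}  B3 = {d, e, g, i, k}  B4 = {c, e, g, i, k}  B5 = {a, d, e, f, i}  B6 = {d, e, h, i, k}  B7 = {a, b, e, f, i}
Tree: B1–B2, B1–B3, B3–B4, B1–B5, B3–B6, B5–B7
Each bag holds 5 vertices, so the decomposition has width 4, which upper-bounds the treewidth. On the other hand G contains the 5-clique {d, e, f, j, k}. A clique must lie in a single bag of any decomposition, so no decomposition can have width below 4. Hence tw(G) = 4 exactly.

4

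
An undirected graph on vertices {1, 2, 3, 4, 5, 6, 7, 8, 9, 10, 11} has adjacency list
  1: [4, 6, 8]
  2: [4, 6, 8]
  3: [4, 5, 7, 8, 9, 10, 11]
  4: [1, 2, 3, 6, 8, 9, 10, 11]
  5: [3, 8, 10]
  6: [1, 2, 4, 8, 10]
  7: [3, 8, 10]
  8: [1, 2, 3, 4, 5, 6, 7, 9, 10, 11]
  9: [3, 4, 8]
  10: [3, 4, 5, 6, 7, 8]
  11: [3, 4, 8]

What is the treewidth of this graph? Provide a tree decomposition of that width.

Treewidth 3.
Bags: B1 = {2, 4, 6, 8}  B2 = {4, 6, 8, 10}  B3 = {3, 4, 8, 10}  B4 = {3, 7, 8, 10}  B5 = {3, 5, 8, 10}  B6 = {3, 4, 8, 11}  B7 = {1, 4, 6, 8}  B8 = {3, 4, 8, 9}
Tree: B1–B2, B2–B3, B3–B4, B3–B5, B3–B6, B1–B7, B6–B8

The largest bag has 4 vertices, giving width 3; this decomposition certifies tw(G) ≤ 3. On the other hand G contains the 4-clique {1, 4, 6, 8}. A clique must lie in a single bag of any decomposition, so no decomposition can have width below 3. Hence tw(G) = 3 exactly.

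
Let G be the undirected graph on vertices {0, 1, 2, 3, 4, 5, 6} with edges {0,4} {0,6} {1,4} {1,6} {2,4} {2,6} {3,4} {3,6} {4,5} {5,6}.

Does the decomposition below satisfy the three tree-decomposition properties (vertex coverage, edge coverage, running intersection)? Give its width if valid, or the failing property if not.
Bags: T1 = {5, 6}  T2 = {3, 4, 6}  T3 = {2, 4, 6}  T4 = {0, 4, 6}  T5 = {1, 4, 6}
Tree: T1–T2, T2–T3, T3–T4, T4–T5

A tree decomposition must satisfy three properties: every vertex lies in some bag; for every edge, both endpoints lie together in some bag; and for every vertex, the bags containing it form a connected subtree. Here edge (4,5) lies in no bag, so the decomposition is invalid.

No — edge (4,5) lies in no bag.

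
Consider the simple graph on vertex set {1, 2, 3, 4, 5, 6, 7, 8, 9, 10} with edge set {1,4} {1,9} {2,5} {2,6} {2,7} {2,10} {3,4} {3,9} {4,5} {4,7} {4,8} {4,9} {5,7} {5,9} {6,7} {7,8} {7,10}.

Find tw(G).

2

A width-2 tree decomposition is:
Bags: B1 = {2, 7, 10}  B2 = {2, 6, 7}  B3 = {2, 5, 7}  B4 = {4, 5, 7}  B5 = {4, 5, 9}  B6 = {3, 4, 9}  B7 = {1, 4, 9}  B8 = {4, 7, 8}
Tree: B1–B2, B2–B3, B3–B4, B4–B5, B5–B6, B5–B7, B4–B8
Every bag has size at most 3, so the width is 3 − 1 = 2 and tw(G) ≤ 2. Conversely, {2, 7, 10} is a clique of size 3, and the vertices of any clique must share a bag in every tree decomposition; so some bag has ≥ 3 vertices and tw(G) ≥ 2. Therefore the treewidth is 2.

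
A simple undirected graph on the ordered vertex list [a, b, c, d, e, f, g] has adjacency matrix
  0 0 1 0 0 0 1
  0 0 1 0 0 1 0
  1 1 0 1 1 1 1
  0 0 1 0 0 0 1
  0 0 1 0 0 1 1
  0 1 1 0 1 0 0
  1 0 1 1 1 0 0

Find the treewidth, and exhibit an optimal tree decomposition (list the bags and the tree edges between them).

Every bag has size at most 3, so the width is 3 − 1 = 2 and tw(G) ≤ 2. For the lower bound, the 3 vertices {c, d, g} are pairwise adjacent, and any tree decomposition puts a clique entirely inside one bag — forcing width ≥ 2. Hence tw(G) = 2 exactly.

Treewidth 2.
One optimal decomposition is:
Bags: B1 = {c, e, f}  B2 = {c, e, g}  B3 = {b, c, f}  B4 = {c, d, g}  B5 = {a, c, g}
Tree: B1–B2, B1–B3, B2–B4, B2–B5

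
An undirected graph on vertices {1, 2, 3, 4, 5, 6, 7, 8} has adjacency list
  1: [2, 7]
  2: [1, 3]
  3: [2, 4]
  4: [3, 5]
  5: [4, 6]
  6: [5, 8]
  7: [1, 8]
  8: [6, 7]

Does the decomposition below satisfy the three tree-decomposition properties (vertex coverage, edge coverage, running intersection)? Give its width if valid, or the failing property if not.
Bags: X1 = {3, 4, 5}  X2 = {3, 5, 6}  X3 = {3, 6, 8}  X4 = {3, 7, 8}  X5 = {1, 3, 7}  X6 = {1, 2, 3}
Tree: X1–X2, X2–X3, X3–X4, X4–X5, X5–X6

Yes; width 2.

Every vertex of G appears in some bag (union = {1, 2, 3, 4, 5, 6, 7, 8}); every edge is covered by a bag; and for each vertex v the set of bags containing v is connected in the bag tree. The decomposition is therefore valid. The largest bag has 3 vertices, so the width is 2.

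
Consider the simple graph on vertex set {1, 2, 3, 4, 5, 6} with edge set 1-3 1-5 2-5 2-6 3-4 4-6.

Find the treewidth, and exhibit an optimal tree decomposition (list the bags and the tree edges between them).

Every bag has size at most 3, so the width is 3 − 1 = 2 and tw(G) ≤ 2. The edges 2–6–4–3–1–5–2 form a cycle, so G is not a tree and its treewidth is at least 2. The upper and lower bounds meet at 2, so that is the treewidth.

Treewidth 2.
Bags: B1 = {2, 4, 6}  B2 = {2, 3, 4}  B3 = {1, 2, 3}  B4 = {1, 2, 5}
Tree: B1–B2, B2–B3, B3–B4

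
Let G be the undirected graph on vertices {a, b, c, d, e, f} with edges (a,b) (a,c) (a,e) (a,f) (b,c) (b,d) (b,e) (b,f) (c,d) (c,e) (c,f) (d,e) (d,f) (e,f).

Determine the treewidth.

4

A width-4 tree decomposition is:
Bags: B1 = {a, b, c, e, f}  B2 = {b, c, d, e, f}
Tree: B1–B2
The largest bag has 5 vertices, giving width 4; this decomposition certifies tw(G) ≤ 4. Conversely, {b, c, d, e, f} is a clique of size 5, and the vertices of any clique must share a bag in every tree decomposition; so some bag has ≥ 5 vertices and tw(G) ≥ 4. Combining the bounds, tw(G) = 4.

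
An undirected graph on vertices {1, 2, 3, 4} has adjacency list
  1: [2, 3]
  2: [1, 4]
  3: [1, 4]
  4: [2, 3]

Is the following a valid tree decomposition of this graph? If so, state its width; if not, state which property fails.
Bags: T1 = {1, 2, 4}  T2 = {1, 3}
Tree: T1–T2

No — edge (4,3) lies in no bag.

A tree decomposition must satisfy three properties: every vertex lies in some bag; for every edge, both endpoints lie together in some bag; and for every vertex, the bags containing it form a connected subtree. Here edge (4,3) lies in no bag, so the decomposition is invalid.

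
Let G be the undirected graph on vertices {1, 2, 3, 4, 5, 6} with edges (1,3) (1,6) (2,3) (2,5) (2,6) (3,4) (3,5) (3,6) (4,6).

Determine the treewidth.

A width-2 tree decomposition is:
Bags: B1 = {1, 3, 6}  B2 = {2, 3, 6}  B3 = {3, 4, 6}  B4 = {2, 3, 5}
Tree: B1–B2, B2–B3, B2–B4
Every bag has size at most 3, so the width is 3 − 1 = 2 and tw(G) ≤ 2. For the lower bound, the 3 vertices {2, 3, 5} are pairwise adjacent, and any tree decomposition puts a clique entirely inside one bag — forcing width ≥ 2. The upper and lower bounds meet at 2, so that is the treewidth.

2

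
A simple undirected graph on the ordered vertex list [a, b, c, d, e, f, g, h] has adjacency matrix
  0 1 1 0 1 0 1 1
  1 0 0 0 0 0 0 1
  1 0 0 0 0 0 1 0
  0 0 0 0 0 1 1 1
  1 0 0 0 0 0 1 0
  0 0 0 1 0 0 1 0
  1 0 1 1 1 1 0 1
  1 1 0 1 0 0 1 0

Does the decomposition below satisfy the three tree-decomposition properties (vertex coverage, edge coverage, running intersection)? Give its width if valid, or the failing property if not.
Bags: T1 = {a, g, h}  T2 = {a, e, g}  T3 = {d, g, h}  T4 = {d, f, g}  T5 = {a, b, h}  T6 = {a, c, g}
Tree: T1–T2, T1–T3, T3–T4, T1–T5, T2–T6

Yes; width 2.

Checking the three conditions: (i) the bags cover all of {a, b, c, d, e, f, g, h}; (ii) for each edge, some bag contains both endpoints; (iii) the bags containing any fixed vertex form a subtree. All hold, so the decomposition is valid with width 3 − 1 = 2.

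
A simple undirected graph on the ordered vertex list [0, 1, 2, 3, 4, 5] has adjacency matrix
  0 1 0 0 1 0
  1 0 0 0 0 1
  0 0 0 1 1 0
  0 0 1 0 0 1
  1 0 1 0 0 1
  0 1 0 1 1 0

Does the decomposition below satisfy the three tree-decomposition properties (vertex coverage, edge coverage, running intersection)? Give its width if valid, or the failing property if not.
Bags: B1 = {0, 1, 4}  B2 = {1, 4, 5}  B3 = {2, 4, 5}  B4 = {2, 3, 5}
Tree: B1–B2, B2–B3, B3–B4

Every vertex of G appears in some bag (union = {0, 1, 2, 3, 4, 5}); every edge is covered by a bag; and for each vertex v the set of bags containing v is connected in the bag tree. The decomposition is therefore valid. The largest bag has 3 vertices, so the width is 2.

Yes; width 2.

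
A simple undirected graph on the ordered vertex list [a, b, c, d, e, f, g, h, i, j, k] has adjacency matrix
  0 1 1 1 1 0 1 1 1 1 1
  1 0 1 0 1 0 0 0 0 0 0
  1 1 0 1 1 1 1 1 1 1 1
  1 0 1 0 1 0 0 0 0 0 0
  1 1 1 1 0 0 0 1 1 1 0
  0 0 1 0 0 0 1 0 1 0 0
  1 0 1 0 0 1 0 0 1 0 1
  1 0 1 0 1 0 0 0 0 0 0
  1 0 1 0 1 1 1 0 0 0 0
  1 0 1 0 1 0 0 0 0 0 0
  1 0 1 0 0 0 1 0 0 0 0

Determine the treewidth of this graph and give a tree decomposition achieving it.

Treewidth 3.
Bags: B1 = {a, c, e, i}  B2 = {a, c, g, i}  B3 = {a, c, d, e}  B4 = {a, c, g, k}  B5 = {a, c, e, j}  B6 = {a, c, e, h}  B7 = {a, b, c, e}  B8 = {c, f, g, i}
Tree: B1–B2, B1–B3, B2–B4, B3–B5, B5–B6, B5–B7, B2–B8

The largest bag has 4 vertices, giving width 3; this decomposition certifies tw(G) ≤ 3. On the other hand G contains the 4-clique {a, c, g, k}. A clique must lie in a single bag of any decomposition, so no decomposition can have width below 3. Therefore the treewidth is 3.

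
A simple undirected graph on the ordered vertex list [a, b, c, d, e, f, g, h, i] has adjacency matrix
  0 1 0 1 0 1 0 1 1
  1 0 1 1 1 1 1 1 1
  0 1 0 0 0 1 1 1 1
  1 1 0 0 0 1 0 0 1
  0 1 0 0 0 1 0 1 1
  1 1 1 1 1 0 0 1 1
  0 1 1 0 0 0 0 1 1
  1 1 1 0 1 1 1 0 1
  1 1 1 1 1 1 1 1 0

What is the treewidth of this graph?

A width-4 tree decomposition is:
Bags: B1 = {b, e, f, h, i}  B2 = {a, b, f, h, i}  B3 = {b, c, f, h, i}  B4 = {a, b, d, f, i}  B5 = {b, c, g, h, i}
Tree: B1–B2, B2–B3, B2–B4, B3–B5
Every bag has size at most 5, so the width is 5 − 1 = 4 and tw(G) ≤ 4. Conversely, {b, c, g, h, i} is a clique of size 5, and the vertices of any clique must share a bag in every tree decomposition; so some bag has ≥ 5 vertices and tw(G) ≥ 4. Therefore the treewidth is 4.

4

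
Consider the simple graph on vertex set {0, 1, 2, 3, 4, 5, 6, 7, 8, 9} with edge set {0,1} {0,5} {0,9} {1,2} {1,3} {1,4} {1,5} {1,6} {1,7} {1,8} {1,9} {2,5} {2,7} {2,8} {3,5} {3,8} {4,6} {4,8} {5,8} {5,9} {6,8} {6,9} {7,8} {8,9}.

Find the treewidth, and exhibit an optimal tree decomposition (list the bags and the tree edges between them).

The largest bag has 4 vertices, giving width 3; this decomposition certifies tw(G) ≤ 3. For the lower bound, the 4 vertices {0, 1, 5, 9} are pairwise adjacent, and any tree decomposition puts a clique entirely inside one bag — forcing width ≥ 3. Therefore the treewidth is 3.

Treewidth 3.
One optimal decomposition is:
Bags: B1 = {1, 5, 8, 9}  B2 = {1, 6, 8, 9}  B3 = {1, 4, 6, 8}  B4 = {0, 1, 5, 9}  B5 = {1, 2, 5, 8}  B6 = {1, 3, 5, 8}  B7 = {1, 2, 7, 8}
Tree: B1–B2, B2–B3, B1–B4, B1–B5, B1–B6, B5–B7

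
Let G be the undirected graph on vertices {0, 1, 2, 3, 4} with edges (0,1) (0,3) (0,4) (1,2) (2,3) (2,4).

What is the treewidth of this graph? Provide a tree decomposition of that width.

Every bag has size at most 3, so the width is 3 − 1 = 2 and tw(G) ≤ 2. The edges 2–4–0–1–2 form a cycle, so G is not a tree and its treewidth is at least 2. Hence tw(G) = 2 exactly.

Treewidth 2.
One optimal decomposition is:
Bags: B1 = {0, 2, 4}  B2 = {0, 1, 2}  B3 = {0, 2, 3}
Tree: B1–B2, B2–B3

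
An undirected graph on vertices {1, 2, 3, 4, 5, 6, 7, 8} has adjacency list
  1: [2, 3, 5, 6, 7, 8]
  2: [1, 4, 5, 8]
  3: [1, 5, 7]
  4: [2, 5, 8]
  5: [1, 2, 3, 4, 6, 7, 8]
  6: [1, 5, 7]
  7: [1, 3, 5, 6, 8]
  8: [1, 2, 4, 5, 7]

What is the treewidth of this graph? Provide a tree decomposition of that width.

Treewidth 3.
One optimal decomposition is:
Bags: B1 = {1, 5, 7, 8}  B2 = {1, 3, 5, 7}  B3 = {1, 2, 5, 8}  B4 = {1, 5, 6, 7}  B5 = {2, 4, 5, 8}
Tree: B1–B2, B1–B3, B1–B4, B3–B5

The largest bag has 4 vertices, giving width 3; this decomposition certifies tw(G) ≤ 3. On the other hand G contains the 4-clique {1, 2, 5, 8}. A clique must lie in a single bag of any decomposition, so no decomposition can have width below 3. The upper and lower bounds meet at 3, so that is the treewidth.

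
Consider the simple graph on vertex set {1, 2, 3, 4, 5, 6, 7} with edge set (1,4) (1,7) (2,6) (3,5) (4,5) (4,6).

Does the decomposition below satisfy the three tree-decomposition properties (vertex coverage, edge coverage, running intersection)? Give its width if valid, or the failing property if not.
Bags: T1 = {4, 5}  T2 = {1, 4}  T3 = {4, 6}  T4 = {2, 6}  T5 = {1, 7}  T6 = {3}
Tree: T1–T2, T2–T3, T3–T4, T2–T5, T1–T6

A tree decomposition must satisfy three properties: every vertex lies in some bag; for every edge, both endpoints lie together in some bag; and for every vertex, the bags containing it form a connected subtree. Here edge (5,3) lies in no bag, so the decomposition is invalid.

No — edge (5,3) lies in no bag.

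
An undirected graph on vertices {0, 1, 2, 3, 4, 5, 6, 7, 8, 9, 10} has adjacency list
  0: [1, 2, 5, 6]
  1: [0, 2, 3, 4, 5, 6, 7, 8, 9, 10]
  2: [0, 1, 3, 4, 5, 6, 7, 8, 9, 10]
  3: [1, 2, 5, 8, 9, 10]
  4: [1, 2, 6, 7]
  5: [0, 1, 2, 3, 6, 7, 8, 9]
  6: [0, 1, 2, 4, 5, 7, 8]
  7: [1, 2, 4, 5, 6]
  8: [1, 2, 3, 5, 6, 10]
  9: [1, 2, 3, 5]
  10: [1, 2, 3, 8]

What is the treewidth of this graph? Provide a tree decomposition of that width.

Treewidth 4.
Bags: B1 = {1, 2, 3, 5, 9}  B2 = {1, 2, 3, 5, 8}  B3 = {1, 2, 5, 6, 8}  B4 = {1, 2, 5, 6, 7}  B5 = {1, 2, 4, 6, 7}  B6 = {1, 2, 3, 8, 10}  B7 = {0, 1, 2, 5, 6}
Tree: B1–B2, B2–B3, B3–B4, B4–B5, B2–B6, B3–B7

The largest bag has 5 vertices, giving width 4; this decomposition certifies tw(G) ≤ 4. Conversely, {1, 2, 3, 8, 10} is a clique of size 5, and the vertices of any clique must share a bag in every tree decomposition; so some bag has ≥ 5 vertices and tw(G) ≥ 4. Hence tw(G) = 4 exactly.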